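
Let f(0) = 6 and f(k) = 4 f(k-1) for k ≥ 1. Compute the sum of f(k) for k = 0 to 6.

32766

f(1) = 4*6 = 24
f(2) = 4*24 = 96
f(3) = 4*96 = 384
f(4) = 4*384 = 1536
f(5) = 4*1536 = 6144
f(6) = 4*6144 = 24576
Sum = 6 + 24 + 96 + 384 + 1536 + 6144 + 24576 = 32766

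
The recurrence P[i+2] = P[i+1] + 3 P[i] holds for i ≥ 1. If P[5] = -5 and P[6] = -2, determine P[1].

-1

Rearranging, P[i-2] = (P[i] - P[i-1]) / 3.
P[4] = (-2 - (-5)) / 3 = 3/3 = 1
P[3] = (-5 - 1) / 3 = -6/3 = -2
P[2] = (1 - (-2)) / 3 = 3/3 = 1
P[1] = (-2 - 1) / 3 = -3/3 = -1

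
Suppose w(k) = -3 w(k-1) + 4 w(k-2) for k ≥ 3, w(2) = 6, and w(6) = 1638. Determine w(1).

-2

Let w(1) = y.
w(3) = -18 + 4y
w(4) = 78 - 12y
w(5) = -306 + 52y
w(6) = 1230 - 204y
So 1230 - 204y = 1638, giving y = -2.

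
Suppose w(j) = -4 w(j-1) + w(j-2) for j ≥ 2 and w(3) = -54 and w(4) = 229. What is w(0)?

Rearranging, w(j-2) = w(j) + 4 w(j-1).
w(2) = 229 + 4·(-54) = 13
w(1) = -54 + 4·13 = -2
w(0) = 13 + 4·(-2) = 5

5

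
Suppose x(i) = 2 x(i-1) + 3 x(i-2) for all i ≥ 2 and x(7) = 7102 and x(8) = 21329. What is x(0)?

9

Rearranging, x(i-2) = (x(i) - 2 x(i-1)) / 3.
x(6) = (21329 - 2*7102) / 3 = 7125/3 = 2375
x(5) = (7102 - 2*2375) / 3 = 2352/3 = 784
x(4) = (2375 - 2*784) / 3 = 807/3 = 269
x(3) = (784 - 2*269) / 3 = 246/3 = 82
x(2) = (269 - 2*82) / 3 = 105/3 = 35
x(1) = (82 - 2*35) / 3 = 12/3 = 4
x(0) = (35 - 2*4) / 3 = 27/3 = 9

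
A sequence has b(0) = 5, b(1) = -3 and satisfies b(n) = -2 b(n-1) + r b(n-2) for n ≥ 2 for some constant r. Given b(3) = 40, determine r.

-4

b(2) = 6 + 5r
b(3) = -12 - 13r
So -12 - 13r = 40, giving r = -4.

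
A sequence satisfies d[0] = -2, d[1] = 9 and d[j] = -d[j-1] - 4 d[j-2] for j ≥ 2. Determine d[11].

6461

d[2] = -9 - 4*(-2) = -1
d[3] = -(-1) - 4*9 = -35
d[4] = -(-35) - 4*(-1) = 39
d[5] = -39 - 4*(-35) = 101
d[6] = -101 - 4*39 = -257
d[7] = -(-257) - 4*101 = -147
d[8] = -(-147) - 4*(-257) = 1175
d[9] = -1175 - 4*(-147) = -587
d[10] = -(-587) - 4*1175 = -4113
d[11] = -(-4113) - 4*(-587) = 6461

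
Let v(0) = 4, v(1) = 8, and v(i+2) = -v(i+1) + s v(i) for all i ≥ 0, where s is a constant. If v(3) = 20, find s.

3

v(2) = -8 + 4s
v(3) = 8 + 4s
So 8 + 4s = 20, giving s = 3.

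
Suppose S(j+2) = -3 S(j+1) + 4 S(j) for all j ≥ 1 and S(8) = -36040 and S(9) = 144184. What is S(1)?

7

Rearranging, S(j-2) = (S(j) + 3 S(j-1)) / 4.
S(7) = (144184 + 3(-36040)) / 4 = 36064/4 = 9016
S(6) = (-36040 + 3(9016)) / 4 = -8992/4 = -2248
S(5) = (9016 + 3(-2248)) / 4 = 2272/4 = 568
S(4) = (-2248 + 3(568)) / 4 = -544/4 = -136
S(3) = (568 + 3(-136)) / 4 = 160/4 = 40
S(2) = (-136 + 3(40)) / 4 = -16/4 = -4
S(1) = (40 + 3(-4)) / 4 = 28/4 = 7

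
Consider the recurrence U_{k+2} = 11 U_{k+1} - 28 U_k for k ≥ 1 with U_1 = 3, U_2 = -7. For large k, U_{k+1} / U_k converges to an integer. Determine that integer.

7

The characteristic equation is r^2 - 11r + 28 = 0, which factors as (r - 7)(r - 4) = 0.
So the roots are 7 and 4. Since |7| > |4| and the coefficient of 7^k is non-zero, the ratio tends to 7.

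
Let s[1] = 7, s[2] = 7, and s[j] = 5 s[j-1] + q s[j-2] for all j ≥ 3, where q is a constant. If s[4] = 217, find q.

1

s[3] = 35 + 7q
s[4] = 175 + 42q
So 175 + 42q = 217, giving q = 1.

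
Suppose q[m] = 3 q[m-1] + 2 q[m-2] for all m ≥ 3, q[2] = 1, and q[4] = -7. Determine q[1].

-3

Let q[1] = v.
q[3] = 3 + 2v
q[4] = 11 + 6v
So 11 + 6v = -7, giving v = -3.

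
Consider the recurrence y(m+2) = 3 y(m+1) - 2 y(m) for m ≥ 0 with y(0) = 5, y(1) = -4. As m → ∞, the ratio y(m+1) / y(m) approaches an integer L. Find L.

2

The characteristic equation is r^2 - 3r + 2 = 0, which factors as (r - 2)(r - 1) = 0.
So the roots are 2 and 1. Since |2| > |1| and the coefficient of 2^m is non-zero, the ratio tends to 2.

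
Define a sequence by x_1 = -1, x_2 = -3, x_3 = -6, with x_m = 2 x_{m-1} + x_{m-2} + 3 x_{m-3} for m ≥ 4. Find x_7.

x_4 = 2*(-6) + (-3) + 3*(-1) = -18
x_5 = 2*(-18) + (-6) + 3*(-3) = -51
x_6 = 2*(-51) + (-18) + 3*(-6) = -138
x_7 = 2*(-138) + (-51) + 3*(-18) = -381

-381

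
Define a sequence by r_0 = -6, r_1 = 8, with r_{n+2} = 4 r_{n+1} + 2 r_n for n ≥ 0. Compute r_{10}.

r_2 = 4·8 + 2·(-6) = 20
r_3 = 4·20 + 2·8 = 96
r_4 = 4·96 + 2·20 = 424
r_5 = 4·424 + 2·96 = 1888
r_6 = 4·1888 + 2·424 = 8400
r_7 = 4·8400 + 2·1888 = 37376
r_8 = 4·37376 + 2·8400 = 166304
r_9 = 4·166304 + 2·37376 = 739968
r_{10} = 4·739968 + 2·166304 = 3292480

3292480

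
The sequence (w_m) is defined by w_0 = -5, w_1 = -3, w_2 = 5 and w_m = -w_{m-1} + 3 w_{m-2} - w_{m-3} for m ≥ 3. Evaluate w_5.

w_3 = -5 + 3(-3) - (-5) = -9
w_4 = -(-9) + 3(5) - (-3) = 27
w_5 = -27 + 3(-9) - 5 = -59

-59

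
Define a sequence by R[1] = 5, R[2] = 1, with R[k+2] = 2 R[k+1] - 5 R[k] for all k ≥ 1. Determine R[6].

281

R[3] = 2(1) - 5(5) = -23
R[4] = 2(-23) - 5(1) = -51
R[5] = 2(-51) - 5(-23) = 13
R[6] = 2(13) - 5(-51) = 281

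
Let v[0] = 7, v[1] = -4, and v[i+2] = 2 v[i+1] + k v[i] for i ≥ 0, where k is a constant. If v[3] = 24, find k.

v[2] = -8 + 7k
v[3] = -16 + 10k
So -16 + 10k = 24, giving k = 4.

4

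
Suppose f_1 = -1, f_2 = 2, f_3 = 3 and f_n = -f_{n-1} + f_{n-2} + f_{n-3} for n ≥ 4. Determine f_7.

11

f_4 = -3 + 2 + (-1) = -2
f_5 = -(-2) + 3 + 2 = 7
f_6 = -7 + (-2) + 3 = -6
f_7 = -(-6) + 7 + (-2) = 11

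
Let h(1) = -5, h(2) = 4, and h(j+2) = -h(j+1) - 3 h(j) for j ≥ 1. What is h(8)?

-188

h(3) = -4 - 3(-5) = 11
h(4) = -11 - 3(4) = -23
h(5) = -(-23) - 3(11) = -10
h(6) = -(-10) - 3(-23) = 79
h(7) = -79 - 3(-10) = -49
h(8) = -(-49) - 3(79) = -188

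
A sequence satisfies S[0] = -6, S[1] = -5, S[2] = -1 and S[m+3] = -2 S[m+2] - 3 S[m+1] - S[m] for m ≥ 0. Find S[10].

-491

S[3] = -2*(-1) - 3*(-5) - (-6) = 23
S[4] = -2*23 - 3*(-1) - (-5) = -38
S[5] = -2*(-38) - 3*23 - (-1) = 8
S[6] = -2*8 - 3*(-38) - 23 = 75
S[7] = -2*75 - 3*8 - (-38) = -136
S[8] = -2*(-136) - 3*75 - 8 = 39
S[9] = -2*39 - 3*(-136) - 75 = 255
S[10] = -2*255 - 3*39 - (-136) = -491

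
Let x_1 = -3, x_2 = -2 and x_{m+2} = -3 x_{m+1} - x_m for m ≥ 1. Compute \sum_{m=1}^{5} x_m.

45

x_3 = -3(-2) - (-3) = 9
x_4 = -3(9) - (-2) = -25
x_5 = -3(-25) - 9 = 66
Sum = (-3) + (-2) + 9 + (-25) + 66 = 45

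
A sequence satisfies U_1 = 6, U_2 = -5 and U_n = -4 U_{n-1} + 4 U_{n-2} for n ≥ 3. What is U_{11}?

U_3 = -4*(-5) + 4*6 = 44
U_4 = -4*44 + 4*(-5) = -196
U_5 = -4*(-196) + 4*44 = 960
U_6 = -4*960 + 4*(-196) = -4624
U_7 = -4*(-4624) + 4*960 = 22336
U_8 = -4*22336 + 4*(-4624) = -107840
U_9 = -4*(-107840) + 4*22336 = 520704
U_{10} = -4*520704 + 4*(-107840) = -2514176
U_{11} = -4*(-2514176) + 4*520704 = 12139520

12139520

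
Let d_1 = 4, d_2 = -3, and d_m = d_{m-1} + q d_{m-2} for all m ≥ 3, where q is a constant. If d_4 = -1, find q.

d_3 = -3 + 4q
d_4 = -3 + q
So -3 + q = -1, giving q = 2.

2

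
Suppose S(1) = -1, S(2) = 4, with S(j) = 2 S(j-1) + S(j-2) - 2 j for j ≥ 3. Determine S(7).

-107

S(3) = 2·4 + (-1) - 6 = 1
S(4) = 2·1 + 4 - 8 = -2
S(5) = 2·(-2) + 1 - 10 = -13
S(6) = 2·(-13) + (-2) - 12 = -40
S(7) = 2·(-40) + (-13) - 14 = -107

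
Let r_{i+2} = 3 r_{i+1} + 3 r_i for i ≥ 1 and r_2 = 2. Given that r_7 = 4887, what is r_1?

7

Let r_1 = y.
r_3 = 6 + 3y
r_4 = 24 + 9y
r_5 = 90 + 36y
r_6 = 342 + 135y
r_7 = 1296 + 513y
So 1296 + 513y = 4887, giving y = 7.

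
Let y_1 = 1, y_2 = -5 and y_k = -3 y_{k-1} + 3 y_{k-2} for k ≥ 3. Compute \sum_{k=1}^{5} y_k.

206

y_3 = -3(-5) + 3(1) = 18
y_4 = -3(18) + 3(-5) = -69
y_5 = -3(-69) + 3(18) = 261
Sum = 1 + (-5) + 18 + (-69) + 261 = 206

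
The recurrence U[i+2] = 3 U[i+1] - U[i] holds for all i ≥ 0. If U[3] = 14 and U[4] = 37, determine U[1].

Rearranging, U[i-2] = -(U[i] - 3 U[i-1]).
U[2] = -(37 - 3(14)) = 5
U[1] = -(14 - 3(5)) = 1

1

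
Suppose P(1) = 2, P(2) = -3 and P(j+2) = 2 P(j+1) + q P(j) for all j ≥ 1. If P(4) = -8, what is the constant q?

4

P(3) = -6 + 2q
P(4) = -12 + q
So -12 + q = -8, giving q = 4.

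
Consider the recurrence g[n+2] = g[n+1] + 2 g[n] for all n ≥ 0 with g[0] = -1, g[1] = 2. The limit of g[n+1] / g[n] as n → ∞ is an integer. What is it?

2

The characteristic equation is r^2 - r - 2 = 0, which factors as (r - 2)(r + 1) = 0.
So the roots are 2 and -1. Since |2| > |-1| and the coefficient of 2^n is non-zero, the ratio tends to 2.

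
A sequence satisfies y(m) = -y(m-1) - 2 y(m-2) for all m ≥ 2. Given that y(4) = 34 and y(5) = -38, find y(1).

8

Rearranging, y(m-2) = (y(m) + y(m-1)) / -2.
y(3) = (-38 + 34) / -2 = -4/-2 = 2
y(2) = (34 + 2) / -2 = 36/-2 = -18
y(1) = (2 + (-18)) / -2 = -16/-2 = 8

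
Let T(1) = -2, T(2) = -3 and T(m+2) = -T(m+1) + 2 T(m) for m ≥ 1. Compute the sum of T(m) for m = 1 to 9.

36

T(3) = -(-3) + 2(-2) = -1
T(4) = -(-1) + 2(-3) = -5
T(5) = -(-5) + 2(-1) = 3
T(6) = -3 + 2(-5) = -13
T(7) = -(-13) + 2(3) = 19
T(8) = -19 + 2(-13) = -45
T(9) = -(-45) + 2(19) = 83
Sum = (-2) + (-3) + (-1) + (-5) + 3 + (-13) + 19 + (-45) + 83 = 36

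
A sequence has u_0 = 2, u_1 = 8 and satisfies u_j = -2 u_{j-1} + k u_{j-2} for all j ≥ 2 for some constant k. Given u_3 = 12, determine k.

u_2 = -16 + 2k
u_3 = 32 + 4k
So 32 + 4k = 12, giving k = -5.

-5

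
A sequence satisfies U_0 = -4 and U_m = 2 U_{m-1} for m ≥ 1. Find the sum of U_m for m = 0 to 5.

-252

U_1 = 2·(-4) = -8
U_2 = 2·(-8) = -16
U_3 = 2·(-16) = -32
U_4 = 2·(-32) = -64
U_5 = 2·(-64) = -128
Sum = (-4) + (-8) + (-16) + (-32) + (-64) + (-128) = -252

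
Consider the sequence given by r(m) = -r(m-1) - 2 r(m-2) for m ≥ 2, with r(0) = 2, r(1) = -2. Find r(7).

6

r(2) = -(-2) - 2*2 = -2
r(3) = -(-2) - 2*(-2) = 6
r(4) = -6 - 2*(-2) = -2
r(5) = -(-2) - 2*6 = -10
r(6) = -(-10) - 2*(-2) = 14
r(7) = -14 - 2*(-10) = 6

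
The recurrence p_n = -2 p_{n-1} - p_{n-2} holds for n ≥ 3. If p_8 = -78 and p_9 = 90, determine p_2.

Rearranging, p_{n-2} = -(p_n + 2 p_{n-1}).
p_7 = -(90 + 2(-78)) = 66
p_6 = -(-78 + 2(66)) = -54
p_5 = -(66 + 2(-54)) = 42
p_4 = -(-54 + 2(42)) = -30
p_3 = -(42 + 2(-30)) = 18
p_2 = -(-30 + 2(18)) = -6

-6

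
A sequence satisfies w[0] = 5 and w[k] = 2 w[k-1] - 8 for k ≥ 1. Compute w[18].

-786424

The fixed point is -8/(1 - 2) = 8, so w[k] - 8 = 2(w[k-1] - 8).
Hence w[k] = -3·2^k + 8.
w[18] = -3·2^{18} + 8 = -3·262144 + 8 = -786424.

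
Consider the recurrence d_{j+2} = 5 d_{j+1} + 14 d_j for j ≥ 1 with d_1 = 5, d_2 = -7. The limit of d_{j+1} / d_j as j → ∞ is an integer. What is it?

The characteristic equation is r^2 - 5r - 14 = 0, which factors as (r - 7)(r + 2) = 0.
So the roots are 7 and -2. Since |7| > |-2| and the coefficient of 7^j is non-zero, the ratio tends to 7.

7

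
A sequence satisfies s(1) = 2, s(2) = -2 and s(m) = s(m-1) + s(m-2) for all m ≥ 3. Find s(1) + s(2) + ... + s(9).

-40

s(3) = (-2) + 2 = 0
s(4) = 0 + (-2) = -2
s(5) = (-2) + 0 = -2
s(6) = (-2) + (-2) = -4
s(7) = (-4) + (-2) = -6
s(8) = (-6) + (-4) = -10
s(9) = (-10) + (-6) = -16
Sum = 2 + (-2) + 0 + (-2) + (-2) + (-4) + (-6) + (-10) + (-16) = -40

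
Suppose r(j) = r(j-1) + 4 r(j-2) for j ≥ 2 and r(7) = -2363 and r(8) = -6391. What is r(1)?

Rearranging, r(j-2) = (r(j) - r(j-1)) / 4.
r(6) = (-6391 - (-2363)) / 4 = -4028/4 = -1007
r(5) = (-2363 - (-1007)) / 4 = -1356/4 = -339
r(4) = (-1007 - (-339)) / 4 = -668/4 = -167
r(3) = (-339 - (-167)) / 4 = -172/4 = -43
r(2) = (-167 - (-43)) / 4 = -124/4 = -31
r(1) = (-43 - (-31)) / 4 = -12/4 = -3

-3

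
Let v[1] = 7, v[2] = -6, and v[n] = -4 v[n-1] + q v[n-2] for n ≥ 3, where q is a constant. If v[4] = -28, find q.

v[3] = 24 + 7q
v[4] = -96 - 34q
So -96 - 34q = -28, giving q = -2.

-2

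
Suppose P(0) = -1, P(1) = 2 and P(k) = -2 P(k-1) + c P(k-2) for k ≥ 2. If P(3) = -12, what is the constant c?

-5

P(2) = -4 - c
P(3) = 8 + 4c
So 8 + 4c = -12, giving c = -5.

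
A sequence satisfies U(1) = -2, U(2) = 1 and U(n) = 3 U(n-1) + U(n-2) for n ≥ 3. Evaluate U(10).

5116

U(3) = 3(1) + (-2) = 1
U(4) = 3(1) + 1 = 4
U(5) = 3(4) + 1 = 13
U(6) = 3(13) + 4 = 43
U(7) = 3(43) + 13 = 142
U(8) = 3(142) + 43 = 469
U(9) = 3(469) + 142 = 1549
U(10) = 3(1549) + 469 = 5116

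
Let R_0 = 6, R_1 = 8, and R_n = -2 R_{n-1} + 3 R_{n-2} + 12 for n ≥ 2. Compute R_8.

1670

R_2 = -2(8) + 3(6) + 12 = 14
R_3 = -2(14) + 3(8) + 12 = 8
R_4 = -2(8) + 3(14) + 12 = 38
R_5 = -2(38) + 3(8) + 12 = -40
R_6 = -2(-40) + 3(38) + 12 = 206
R_7 = -2(206) + 3(-40) + 12 = -520
R_8 = -2(-520) + 3(206) + 12 = 1670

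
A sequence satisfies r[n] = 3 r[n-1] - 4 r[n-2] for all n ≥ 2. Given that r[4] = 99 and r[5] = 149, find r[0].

-6

Rearranging, r[n-2] = (r[n] - 3 r[n-1]) / -4.
r[3] = (149 - 3(99)) / -4 = -148/-4 = 37
r[2] = (99 - 3(37)) / -4 = -12/-4 = 3
r[1] = (37 - 3(3)) / -4 = 28/-4 = -7
r[0] = (3 - 3(-7)) / -4 = 24/-4 = -6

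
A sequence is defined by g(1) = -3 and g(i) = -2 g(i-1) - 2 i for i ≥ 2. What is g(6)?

g(2) = -2(-3) - 4 = 2
g(3) = -2(2) - 6 = -10
g(4) = -2(-10) - 8 = 12
g(5) = -2(12) - 10 = -34
g(6) = -2(-34) - 12 = 56

56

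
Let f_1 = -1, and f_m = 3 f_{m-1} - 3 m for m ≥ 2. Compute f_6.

f_2 = 3*(-1) - 6 = -9
f_3 = 3*(-9) - 9 = -36
f_4 = 3*(-36) - 12 = -120
f_5 = 3*(-120) - 15 = -375
f_6 = 3*(-375) - 18 = -1143

-1143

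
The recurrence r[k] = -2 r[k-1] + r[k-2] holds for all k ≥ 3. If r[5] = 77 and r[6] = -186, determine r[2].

Rearranging, r[k-2] = r[k] + 2 r[k-1].
r[4] = -186 + 2*77 = -32
r[3] = 77 + 2*(-32) = 13
r[2] = -32 + 2*13 = -6

-6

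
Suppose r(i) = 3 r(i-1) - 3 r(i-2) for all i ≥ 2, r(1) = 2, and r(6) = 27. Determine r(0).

-1

Let r(0) = z.
r(2) = 6 - 3z
r(3) = 12 - 9z
r(4) = 18 - 18z
r(5) = 18 - 27z
r(6) = -27z
So -27z = 27, giving z = -1.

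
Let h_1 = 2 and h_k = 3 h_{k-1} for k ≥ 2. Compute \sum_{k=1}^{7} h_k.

h_2 = 3·2 = 6
h_3 = 3·6 = 18
h_4 = 3·18 = 54
h_5 = 3·54 = 162
h_6 = 3·162 = 486
h_7 = 3·486 = 1458
Sum = 2 + 6 + 18 + 54 + 162 + 486 + 1458 = 2186

2186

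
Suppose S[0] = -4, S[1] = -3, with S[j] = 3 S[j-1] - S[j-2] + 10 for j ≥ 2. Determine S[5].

249

S[2] = 3·(-3) - (-4) + 10 = 5
S[3] = 3·5 - (-3) + 10 = 28
S[4] = 3·28 - 5 + 10 = 89
S[5] = 3·89 - 28 + 10 = 249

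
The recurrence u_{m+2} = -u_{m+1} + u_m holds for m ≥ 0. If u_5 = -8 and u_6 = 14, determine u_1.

Rearranging, u_{m-2} = u_m + u_{m-1}.
u_4 = 14 + (-8) = 6
u_3 = -8 + 6 = -2
u_2 = 6 + (-2) = 4
u_1 = -2 + 4 = 2

2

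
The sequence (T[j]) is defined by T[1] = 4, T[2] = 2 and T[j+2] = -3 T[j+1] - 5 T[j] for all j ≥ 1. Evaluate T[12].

35018

T[3] = -3(2) - 5(4) = -26
T[4] = -3(-26) - 5(2) = 68
T[5] = -3(68) - 5(-26) = -74
T[6] = -3(-74) - 5(68) = -118
T[7] = -3(-118) - 5(-74) = 724
T[8] = -3(724) - 5(-118) = -1582
T[9] = -3(-1582) - 5(724) = 1126
T[10] = -3(1126) - 5(-1582) = 4532
T[11] = -3(4532) - 5(1126) = -19226
T[12] = -3(-19226) - 5(4532) = 35018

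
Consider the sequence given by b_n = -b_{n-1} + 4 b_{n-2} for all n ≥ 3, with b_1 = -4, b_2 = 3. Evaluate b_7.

-659

b_3 = -3 + 4(-4) = -19
b_4 = -(-19) + 4(3) = 31
b_5 = -31 + 4(-19) = -107
b_6 = -(-107) + 4(31) = 231
b_7 = -231 + 4(-107) = -659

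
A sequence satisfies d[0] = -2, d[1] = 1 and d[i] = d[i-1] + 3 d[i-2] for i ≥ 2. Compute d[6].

d[2] = 1 + 3*(-2) = -5
d[3] = (-5) + 3*1 = -2
d[4] = (-2) + 3*(-5) = -17
d[5] = (-17) + 3*(-2) = -23
d[6] = (-23) + 3*(-17) = -74

-74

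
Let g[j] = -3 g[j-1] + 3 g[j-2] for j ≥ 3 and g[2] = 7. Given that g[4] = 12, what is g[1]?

8

Let g[1] = y.
g[3] = -21 + 3y
g[4] = 84 - 9y
So 84 - 9y = 12, giving y = 8.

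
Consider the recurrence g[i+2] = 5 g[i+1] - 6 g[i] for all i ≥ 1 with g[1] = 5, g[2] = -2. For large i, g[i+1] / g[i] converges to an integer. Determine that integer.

The characteristic equation is r^2 - 5r + 6 = 0, which factors as (r - 3)(r - 2) = 0.
So the roots are 3 and 2. Since |3| > |2| and the coefficient of 3^i is non-zero, the ratio tends to 3.

3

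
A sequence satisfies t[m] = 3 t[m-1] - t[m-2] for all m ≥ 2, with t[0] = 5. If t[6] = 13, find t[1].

2

Let t[1] = x.
t[2] = -5 + 3x
t[3] = -15 + 8x
t[4] = -40 + 21x
t[5] = -105 + 55x
t[6] = -275 + 144x
So -275 + 144x = 13, giving x = 2.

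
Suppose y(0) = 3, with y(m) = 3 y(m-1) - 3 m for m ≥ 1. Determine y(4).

69

y(1) = 3·3 - 3 = 6
y(2) = 3·6 - 6 = 12
y(3) = 3·12 - 9 = 27
y(4) = 3·27 - 12 = 69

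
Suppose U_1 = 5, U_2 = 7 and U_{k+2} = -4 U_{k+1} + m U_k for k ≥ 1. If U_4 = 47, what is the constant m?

U_3 = -28 + 5m
U_4 = 112 - 13m
So 112 - 13m = 47, giving m = 5.

5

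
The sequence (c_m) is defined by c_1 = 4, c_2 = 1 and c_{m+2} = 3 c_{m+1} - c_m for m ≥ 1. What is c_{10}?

c_3 = 3(1) - 4 = -1
c_4 = 3(-1) - 1 = -4
c_5 = 3(-4) - (-1) = -11
c_6 = 3(-11) - (-4) = -29
c_7 = 3(-29) - (-11) = -76
c_8 = 3(-76) - (-29) = -199
c_9 = 3(-199) - (-76) = -521
c_{10} = 3(-521) - (-199) = -1364

-1364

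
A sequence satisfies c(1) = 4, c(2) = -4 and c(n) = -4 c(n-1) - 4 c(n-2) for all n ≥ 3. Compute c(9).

-3072

c(3) = -4·(-4) - 4·4 = 0
c(4) = -4·0 - 4·(-4) = 16
c(5) = -4·16 - 4·0 = -64
c(6) = -4·(-64) - 4·16 = 192
c(7) = -4·192 - 4·(-64) = -512
c(8) = -4·(-512) - 4·192 = 1280
c(9) = -4·1280 - 4·(-512) = -3072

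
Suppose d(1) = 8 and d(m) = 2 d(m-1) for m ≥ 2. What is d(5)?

128

d(2) = 2(8) = 16
d(3) = 2(16) = 32
d(4) = 2(32) = 64
d(5) = 2(64) = 128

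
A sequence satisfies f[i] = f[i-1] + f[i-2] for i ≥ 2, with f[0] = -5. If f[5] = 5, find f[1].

Let f[1] = z.
f[2] = -5 + z
f[3] = -5 + 2z
f[4] = -10 + 3z
f[5] = -15 + 5z
So -15 + 5z = 5, giving z = 4.

4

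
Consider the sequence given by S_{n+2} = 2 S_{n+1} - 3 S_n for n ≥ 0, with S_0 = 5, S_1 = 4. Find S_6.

125

S_2 = 2*4 - 3*5 = -7
S_3 = 2*(-7) - 3*4 = -26
S_4 = 2*(-26) - 3*(-7) = -31
S_5 = 2*(-31) - 3*(-26) = 16
S_6 = 2*16 - 3*(-31) = 125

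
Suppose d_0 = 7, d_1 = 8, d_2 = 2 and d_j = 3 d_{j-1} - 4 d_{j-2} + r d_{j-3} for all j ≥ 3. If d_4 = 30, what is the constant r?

d_3 = -26 + 7r
d_4 = -86 + 29r
So -86 + 29r = 30, giving r = 4.

4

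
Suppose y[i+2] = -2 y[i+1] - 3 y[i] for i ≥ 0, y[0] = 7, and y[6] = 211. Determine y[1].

-2

Let y[1] = w.
y[2] = -21 - 2w
y[3] = 42 + w
y[4] = -21 + 4w
y[5] = -84 - 11w
y[6] = 231 + 10w
So 231 + 10w = 211, giving w = -2.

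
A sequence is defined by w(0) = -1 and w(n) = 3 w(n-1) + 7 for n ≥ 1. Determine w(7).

w(1) = 3·(-1) + 7 = 4
w(2) = 3·4 + 7 = 19
w(3) = 3·19 + 7 = 64
w(4) = 3·64 + 7 = 199
w(5) = 3·199 + 7 = 604
w(6) = 3·604 + 7 = 1819
w(7) = 3·1819 + 7 = 5464

5464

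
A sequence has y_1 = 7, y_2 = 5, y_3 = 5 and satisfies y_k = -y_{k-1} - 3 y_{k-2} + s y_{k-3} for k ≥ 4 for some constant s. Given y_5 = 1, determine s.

2

y_4 = -20 + 7s
y_5 = 5 - 2s
So 5 - 2s = 1, giving s = 2.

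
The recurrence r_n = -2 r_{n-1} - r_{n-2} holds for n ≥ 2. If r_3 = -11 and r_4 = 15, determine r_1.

-3

Rearranging, r_{n-2} = -(r_n + 2 r_{n-1}).
r_2 = -(15 + 2·(-11)) = 7
r_1 = -(-11 + 2·7) = -3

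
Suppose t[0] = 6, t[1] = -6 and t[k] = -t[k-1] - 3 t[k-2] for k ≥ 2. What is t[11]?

-960

t[2] = -(-6) - 3·6 = -12
t[3] = -(-12) - 3·(-6) = 30
t[4] = -30 - 3·(-12) = 6
t[5] = -6 - 3·30 = -96
t[6] = -(-96) - 3·6 = 78
t[7] = -78 - 3·(-96) = 210
t[8] = -210 - 3·78 = -444
t[9] = -(-444) - 3·210 = -186
t[10] = -(-186) - 3·(-444) = 1518
t[11] = -1518 - 3·(-186) = -960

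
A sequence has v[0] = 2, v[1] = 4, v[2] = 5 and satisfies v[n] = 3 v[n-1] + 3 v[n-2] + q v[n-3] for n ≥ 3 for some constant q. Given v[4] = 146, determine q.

v[3] = 27 + 2q
v[4] = 96 + 10q
So 96 + 10q = 146, giving q = 5.

5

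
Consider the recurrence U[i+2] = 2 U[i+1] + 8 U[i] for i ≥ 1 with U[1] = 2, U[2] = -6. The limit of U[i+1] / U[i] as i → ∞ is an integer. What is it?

4

The characteristic equation is r^2 - 2r - 8 = 0, which factors as (r - 4)(r + 2) = 0.
So the roots are 4 and -2. Since |4| > |-2| and the coefficient of 4^i is non-zero, the ratio tends to 4.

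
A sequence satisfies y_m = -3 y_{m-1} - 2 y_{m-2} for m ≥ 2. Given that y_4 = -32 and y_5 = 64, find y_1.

4

Rearranging, y_{m-2} = (y_m + 3 y_{m-1}) / -2.
y_3 = (64 + 3·(-32)) / -2 = -32/-2 = 16
y_2 = (-32 + 3·16) / -2 = 16/-2 = -8
y_1 = (16 + 3·(-8)) / -2 = -8/-2 = 4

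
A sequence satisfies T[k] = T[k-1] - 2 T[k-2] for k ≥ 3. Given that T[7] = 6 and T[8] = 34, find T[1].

-2

Rearranging, T[k-2] = (T[k] - T[k-1]) / -2.
T[6] = (34 - 6) / -2 = 28/-2 = -14
T[5] = (6 - (-14)) / -2 = 20/-2 = -10
T[4] = (-14 - (-10)) / -2 = -4/-2 = 2
T[3] = (-10 - 2) / -2 = -12/-2 = 6
T[2] = (2 - 6) / -2 = -4/-2 = 2
T[1] = (6 - 2) / -2 = 4/-2 = -2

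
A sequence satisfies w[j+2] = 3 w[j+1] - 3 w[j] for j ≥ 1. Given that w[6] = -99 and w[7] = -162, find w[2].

Rearranging, w[j-2] = (w[j] - 3 w[j-1]) / -3.
w[5] = (-162 - 3·(-99)) / -3 = 135/-3 = -45
w[4] = (-99 - 3·(-45)) / -3 = 36/-3 = -12
w[3] = (-45 - 3·(-12)) / -3 = -9/-3 = 3
w[2] = (-12 - 3·3) / -3 = -21/-3 = 7

7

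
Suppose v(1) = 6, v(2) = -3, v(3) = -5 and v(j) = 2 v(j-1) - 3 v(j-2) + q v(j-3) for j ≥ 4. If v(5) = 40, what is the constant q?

3

v(4) = -1 + 6q
v(5) = 13 + 9q
So 13 + 9q = 40, giving q = 3.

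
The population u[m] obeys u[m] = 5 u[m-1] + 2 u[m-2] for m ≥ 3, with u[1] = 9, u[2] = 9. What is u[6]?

u[3] = 5·9 + 2·9 = 63
u[4] = 5·63 + 2·9 = 333
u[5] = 5·333 + 2·63 = 1791
u[6] = 5·1791 + 2·333 = 9621

9621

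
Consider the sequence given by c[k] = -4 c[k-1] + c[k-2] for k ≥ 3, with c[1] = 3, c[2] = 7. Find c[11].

-2617513

c[3] = -4·7 + 3 = -25
c[4] = -4·(-25) + 7 = 107
c[5] = -4·107 + (-25) = -453
c[6] = -4·(-453) + 107 = 1919
c[7] = -4·1919 + (-453) = -8129
c[8] = -4·(-8129) + 1919 = 34435
c[9] = -4·34435 + (-8129) = -145869
c[10] = -4·(-145869) + 34435 = 617911
c[11] = -4·617911 + (-145869) = -2617513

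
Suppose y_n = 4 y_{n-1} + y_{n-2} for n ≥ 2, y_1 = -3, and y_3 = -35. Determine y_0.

Let y_0 = v.
y_2 = -12 + v
y_3 = -51 + 4v
So -51 + 4v = -35, giving v = 4.

4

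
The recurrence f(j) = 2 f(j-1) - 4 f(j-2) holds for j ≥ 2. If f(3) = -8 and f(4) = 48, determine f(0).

Rearranging, f(j-2) = (f(j) - 2 f(j-1)) / -4.
f(2) = (48 - 2·(-8)) / -4 = 64/-4 = -16
f(1) = (-8 - 2·(-16)) / -4 = 24/-4 = -6
f(0) = (-16 - 2·(-6)) / -4 = -4/-4 = 1

1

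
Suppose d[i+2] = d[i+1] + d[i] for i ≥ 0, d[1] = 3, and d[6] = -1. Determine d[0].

Let d[0] = x.
d[2] = 3 + x
d[3] = 6 + x
d[4] = 9 + 2x
d[5] = 15 + 3x
d[6] = 24 + 5x
So 24 + 5x = -1, giving x = -5.

-5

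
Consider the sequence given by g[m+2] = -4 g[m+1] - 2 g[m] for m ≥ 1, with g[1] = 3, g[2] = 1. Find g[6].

g[3] = -4*1 - 2*3 = -10
g[4] = -4*(-10) - 2*1 = 38
g[5] = -4*38 - 2*(-10) = -132
g[6] = -4*(-132) - 2*38 = 452

452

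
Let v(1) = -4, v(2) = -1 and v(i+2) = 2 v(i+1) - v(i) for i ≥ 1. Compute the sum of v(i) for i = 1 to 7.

35

v(3) = 2(-1) - (-4) = 2
v(4) = 2(2) - (-1) = 5
v(5) = 2(5) - 2 = 8
v(6) = 2(8) - 5 = 11
v(7) = 2(11) - 8 = 14
Sum = (-4) + (-1) + 2 + 5 + 8 + 11 + 14 = 35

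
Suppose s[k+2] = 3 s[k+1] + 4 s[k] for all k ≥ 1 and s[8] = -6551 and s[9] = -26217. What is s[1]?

Rearranging, s[k-2] = (s[k] - 3 s[k-1]) / 4.
s[7] = (-26217 - 3(-6551)) / 4 = -6564/4 = -1641
s[6] = (-6551 - 3(-1641)) / 4 = -1628/4 = -407
s[5] = (-1641 - 3(-407)) / 4 = -420/4 = -105
s[4] = (-407 - 3(-105)) / 4 = -92/4 = -23
s[3] = (-105 - 3(-23)) / 4 = -36/4 = -9
s[2] = (-23 - 3(-9)) / 4 = 4/4 = 1
s[1] = (-9 - 3(1)) / 4 = -12/4 = -3

-3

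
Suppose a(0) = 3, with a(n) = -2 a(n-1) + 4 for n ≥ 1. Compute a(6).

a(1) = -2·3 + 4 = -2
a(2) = -2·(-2) + 4 = 8
a(3) = -2·8 + 4 = -12
a(4) = -2·(-12) + 4 = 28
a(5) = -2·28 + 4 = -52
a(6) = -2·(-52) + 4 = 108

108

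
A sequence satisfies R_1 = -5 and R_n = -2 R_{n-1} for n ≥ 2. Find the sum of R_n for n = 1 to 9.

R_2 = -2(-5) = 10
R_3 = -2(10) = -20
R_4 = -2(-20) = 40
R_5 = -2(40) = -80
R_6 = -2(-80) = 160
R_7 = -2(160) = -320
R_8 = -2(-320) = 640
R_9 = -2(640) = -1280
Sum = (-5) + 10 + (-20) + 40 + (-80) + 160 + (-320) + 640 + (-1280) = -855

-855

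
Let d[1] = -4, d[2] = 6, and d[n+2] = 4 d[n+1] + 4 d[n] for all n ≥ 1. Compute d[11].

d[3] = 4(6) + 4(-4) = 8
d[4] = 4(8) + 4(6) = 56
d[5] = 4(56) + 4(8) = 256
d[6] = 4(256) + 4(56) = 1248
d[7] = 4(1248) + 4(256) = 6016
d[8] = 4(6016) + 4(1248) = 29056
d[9] = 4(29056) + 4(6016) = 140288
d[10] = 4(140288) + 4(29056) = 677376
d[11] = 4(677376) + 4(140288) = 3270656

3270656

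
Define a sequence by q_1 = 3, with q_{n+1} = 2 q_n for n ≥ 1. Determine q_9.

q_2 = 2(3) = 6
q_3 = 2(6) = 12
q_4 = 2(12) = 24
q_5 = 2(24) = 48
q_6 = 2(48) = 96
q_7 = 2(96) = 192
q_8 = 2(192) = 384
q_9 = 2(384) = 768

768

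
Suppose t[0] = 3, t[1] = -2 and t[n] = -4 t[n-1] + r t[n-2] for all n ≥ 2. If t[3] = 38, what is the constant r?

t[2] = 8 + 3r
t[3] = -32 - 14r
So -32 - 14r = 38, giving r = -5.

-5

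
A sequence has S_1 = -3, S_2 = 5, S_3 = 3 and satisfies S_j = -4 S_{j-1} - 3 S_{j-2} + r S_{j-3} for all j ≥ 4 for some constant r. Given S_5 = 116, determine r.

1

S_4 = -27 - 3r
S_5 = 99 + 17r
So 99 + 17r = 116, giving r = 1.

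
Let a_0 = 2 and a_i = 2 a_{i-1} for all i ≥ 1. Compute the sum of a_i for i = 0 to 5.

126

a_1 = 2*2 = 4
a_2 = 2*4 = 8
a_3 = 2*8 = 16
a_4 = 2*16 = 32
a_5 = 2*32 = 64
Sum = 2 + 4 + 8 + 16 + 32 + 64 = 126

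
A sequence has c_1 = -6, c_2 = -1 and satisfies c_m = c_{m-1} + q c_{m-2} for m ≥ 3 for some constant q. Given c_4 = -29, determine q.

4

c_3 = -1 - 6q
c_4 = -1 - 7q
So -1 - 7q = -29, giving q = 4.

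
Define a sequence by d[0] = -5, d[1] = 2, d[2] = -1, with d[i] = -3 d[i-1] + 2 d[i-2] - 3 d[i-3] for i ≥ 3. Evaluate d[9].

53663

d[3] = -3·(-1) + 2·2 - 3·(-5) = 22
d[4] = -3·22 + 2·(-1) - 3·2 = -74
d[5] = -3·(-74) + 2·22 - 3·(-1) = 269
d[6] = -3·269 + 2·(-74) - 3·22 = -1021
d[7] = -3·(-1021) + 2·269 - 3·(-74) = 3823
d[8] = -3·3823 + 2·(-1021) - 3·269 = -14318
d[9] = -3·(-14318) + 2·3823 - 3·(-1021) = 53663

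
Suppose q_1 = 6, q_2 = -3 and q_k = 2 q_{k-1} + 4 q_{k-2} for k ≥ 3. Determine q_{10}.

q_3 = 2(-3) + 4(6) = 18
q_4 = 2(18) + 4(-3) = 24
q_5 = 2(24) + 4(18) = 120
q_6 = 2(120) + 4(24) = 336
q_7 = 2(336) + 4(120) = 1152
q_8 = 2(1152) + 4(336) = 3648
q_9 = 2(3648) + 4(1152) = 11904
q_{10} = 2(11904) + 4(3648) = 38400

38400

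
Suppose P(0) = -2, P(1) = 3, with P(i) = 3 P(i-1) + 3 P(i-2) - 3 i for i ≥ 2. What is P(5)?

P(2) = 3·3 + 3·(-2) - 6 = -3
P(3) = 3·(-3) + 3·3 - 9 = -9
P(4) = 3·(-9) + 3·(-3) - 12 = -48
P(5) = 3·(-48) + 3·(-9) - 15 = -186

-186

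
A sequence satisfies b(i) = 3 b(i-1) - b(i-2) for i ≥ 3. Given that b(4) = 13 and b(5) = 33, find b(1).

Rearranging, b(i-2) = -(b(i) - 3 b(i-1)).
b(3) = -(33 - 3*13) = 6
b(2) = -(13 - 3*6) = 5
b(1) = -(6 - 3*5) = 9

9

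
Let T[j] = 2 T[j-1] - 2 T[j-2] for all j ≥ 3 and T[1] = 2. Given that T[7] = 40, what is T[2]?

Let T[2] = y.
T[3] = -4 + 2y
T[4] = -8 + 2y
T[5] = -8
T[6] = -4y
T[7] = 16 - 8y
So 16 - 8y = 40, giving y = -3.

-3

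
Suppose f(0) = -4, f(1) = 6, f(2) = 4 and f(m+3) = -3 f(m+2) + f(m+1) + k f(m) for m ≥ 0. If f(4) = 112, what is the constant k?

5

f(3) = -6 - 4k
f(4) = 22 + 18k
So 22 + 18k = 112, giving k = 5.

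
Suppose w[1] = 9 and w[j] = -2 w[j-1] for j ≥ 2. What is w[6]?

w[2] = -2*9 = -18
w[3] = -2*(-18) = 36
w[4] = -2*36 = -72
w[5] = -2*(-72) = 144
w[6] = -2*144 = -288

-288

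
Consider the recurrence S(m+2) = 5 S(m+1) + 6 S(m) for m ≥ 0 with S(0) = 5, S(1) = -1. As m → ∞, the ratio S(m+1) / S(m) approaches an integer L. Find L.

The characteristic equation is r^2 - 5r - 6 = 0, which factors as (r - 6)(r + 1) = 0.
So the roots are 6 and -1. Since |6| > |-1| and the coefficient of 6^m is non-zero, the ratio tends to 6.

6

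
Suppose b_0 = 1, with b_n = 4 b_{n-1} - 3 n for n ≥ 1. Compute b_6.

b_1 = 4*1 - 3 = 1
b_2 = 4*1 - 6 = -2
b_3 = 4*(-2) - 9 = -17
b_4 = 4*(-17) - 12 = -80
b_5 = 4*(-80) - 15 = -335
b_6 = 4*(-335) - 18 = -1358

-1358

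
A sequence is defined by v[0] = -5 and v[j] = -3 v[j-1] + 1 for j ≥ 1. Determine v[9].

103336

v[1] = -3*(-5) + 1 = 16
v[2] = -3*16 + 1 = -47
v[3] = -3*(-47) + 1 = 142
v[4] = -3*142 + 1 = -425
v[5] = -3*(-425) + 1 = 1276
v[6] = -3*1276 + 1 = -3827
v[7] = -3*(-3827) + 1 = 11482
v[8] = -3*11482 + 1 = -34445
v[9] = -3*(-34445) + 1 = 103336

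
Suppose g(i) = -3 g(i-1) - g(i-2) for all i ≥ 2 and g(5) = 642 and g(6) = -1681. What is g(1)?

9

Rearranging, g(i-2) = -(g(i) + 3 g(i-1)).
g(4) = -(-1681 + 3*642) = -245
g(3) = -(642 + 3*(-245)) = 93
g(2) = -(-245 + 3*93) = -34
g(1) = -(93 + 3*(-34)) = 9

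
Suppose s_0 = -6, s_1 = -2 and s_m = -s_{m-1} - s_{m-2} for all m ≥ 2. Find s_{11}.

8

s_2 = -(-2) - (-6) = 8
s_3 = -8 - (-2) = -6
s_4 = -(-6) - 8 = -2
s_5 = -(-2) - (-6) = 8
s_6 = -8 - (-2) = -6
s_7 = -(-6) - 8 = -2
s_8 = -(-2) - (-6) = 8
s_9 = -8 - (-2) = -6
s_{10} = -(-6) - 8 = -2
s_{11} = -(-2) - (-6) = 8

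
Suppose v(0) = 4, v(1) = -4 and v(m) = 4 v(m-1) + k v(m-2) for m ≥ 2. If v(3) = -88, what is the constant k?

v(2) = -16 + 4k
v(3) = -64 + 12k
So -64 + 12k = -88, giving k = -2.

-2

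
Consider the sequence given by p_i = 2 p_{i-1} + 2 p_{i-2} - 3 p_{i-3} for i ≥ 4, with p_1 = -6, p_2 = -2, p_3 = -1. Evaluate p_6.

83

p_4 = 2*(-1) + 2*(-2) - 3*(-6) = 12
p_5 = 2*12 + 2*(-1) - 3*(-2) = 28
p_6 = 2*28 + 2*12 - 3*(-1) = 83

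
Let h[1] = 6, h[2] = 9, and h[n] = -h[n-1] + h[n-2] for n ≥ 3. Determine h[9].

h[3] = -9 + 6 = -3
h[4] = -(-3) + 9 = 12
h[5] = -12 + (-3) = -15
h[6] = -(-15) + 12 = 27
h[7] = -27 + (-15) = -42
h[8] = -(-42) + 27 = 69
h[9] = -69 + (-42) = -111

-111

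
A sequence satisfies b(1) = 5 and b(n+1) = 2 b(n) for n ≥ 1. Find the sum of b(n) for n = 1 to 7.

635

b(2) = 2*5 = 10
b(3) = 2*10 = 20
b(4) = 2*20 = 40
b(5) = 2*40 = 80
b(6) = 2*80 = 160
b(7) = 2*160 = 320
Sum = 5 + 10 + 20 + 40 + 80 + 160 + 320 = 635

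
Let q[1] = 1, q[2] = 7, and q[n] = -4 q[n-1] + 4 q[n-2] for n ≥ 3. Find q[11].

-7514112

q[3] = -4·7 + 4·1 = -24
q[4] = -4·(-24) + 4·7 = 124
q[5] = -4·124 + 4·(-24) = -592
q[6] = -4·(-592) + 4·124 = 2864
q[7] = -4·2864 + 4·(-592) = -13824
q[8] = -4·(-13824) + 4·2864 = 66752
q[9] = -4·66752 + 4·(-13824) = -322304
q[10] = -4·(-322304) + 4·66752 = 1556224
q[11] = -4·1556224 + 4·(-322304) = -7514112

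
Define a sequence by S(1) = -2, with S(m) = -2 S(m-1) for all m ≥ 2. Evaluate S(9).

S(2) = -2·(-2) = 4
S(3) = -2·4 = -8
S(4) = -2·(-8) = 16
S(5) = -2·16 = -32
S(6) = -2·(-32) = 64
S(7) = -2·64 = -128
S(8) = -2·(-128) = 256
S(9) = -2·256 = -512

-512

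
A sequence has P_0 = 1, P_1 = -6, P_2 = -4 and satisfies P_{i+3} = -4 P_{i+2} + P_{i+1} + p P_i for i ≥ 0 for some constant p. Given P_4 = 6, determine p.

P_3 = 10 + p
P_4 = -44 - 10p
So -44 - 10p = 6, giving p = -5.

-5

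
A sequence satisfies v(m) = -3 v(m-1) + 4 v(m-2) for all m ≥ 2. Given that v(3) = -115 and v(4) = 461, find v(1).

-7

Rearranging, v(m-2) = (v(m) + 3 v(m-1)) / 4.
v(2) = (461 + 3·(-115)) / 4 = 116/4 = 29
v(1) = (-115 + 3·29) / 4 = -28/4 = -7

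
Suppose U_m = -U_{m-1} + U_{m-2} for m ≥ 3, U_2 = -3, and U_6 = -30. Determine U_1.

5

Let U_1 = z.
U_3 = 3 + z
U_4 = -6 - z
U_5 = 9 + 2z
U_6 = -15 - 3z
So -15 - 3z = -30, giving z = 5.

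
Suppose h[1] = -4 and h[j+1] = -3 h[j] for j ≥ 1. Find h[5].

h[2] = -3·(-4) = 12
h[3] = -3·12 = -36
h[4] = -3·(-36) = 108
h[5] = -3·108 = -324

-324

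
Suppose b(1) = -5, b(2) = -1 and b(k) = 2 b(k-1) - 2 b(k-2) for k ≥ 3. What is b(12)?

b(3) = 2(-1) - 2(-5) = 8
b(4) = 2(8) - 2(-1) = 18
b(5) = 2(18) - 2(8) = 20
b(6) = 2(20) - 2(18) = 4
b(7) = 2(4) - 2(20) = -32
b(8) = 2(-32) - 2(4) = -72
b(9) = 2(-72) - 2(-32) = -80
b(10) = 2(-80) - 2(-72) = -16
b(11) = 2(-16) - 2(-80) = 128
b(12) = 2(128) - 2(-16) = 288

288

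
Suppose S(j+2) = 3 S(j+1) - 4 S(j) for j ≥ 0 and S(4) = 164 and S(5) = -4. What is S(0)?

-7

Rearranging, S(j-2) = (S(j) - 3 S(j-1)) / -4.
S(3) = (-4 - 3·164) / -4 = -496/-4 = 124
S(2) = (164 - 3·124) / -4 = -208/-4 = 52
S(1) = (124 - 3·52) / -4 = -32/-4 = 8
S(0) = (52 - 3·8) / -4 = 28/-4 = -7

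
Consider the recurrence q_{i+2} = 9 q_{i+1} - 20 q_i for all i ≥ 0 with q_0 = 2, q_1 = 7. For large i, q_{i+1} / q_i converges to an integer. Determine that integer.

The characteristic equation is r^2 - 9r + 20 = 0, which factors as (r - 5)(r - 4) = 0.
So the roots are 5 and 4. Since |5| > |4| and the coefficient of 5^i is non-zero, the ratio tends to 5.

5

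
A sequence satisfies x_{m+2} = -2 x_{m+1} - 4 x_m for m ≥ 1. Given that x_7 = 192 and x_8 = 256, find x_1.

Rearranging, x_{m-2} = (x_m + 2 x_{m-1}) / -4.
x_6 = (256 + 2*192) / -4 = 640/-4 = -160
x_5 = (192 + 2*(-160)) / -4 = -128/-4 = 32
x_4 = (-160 + 2*32) / -4 = -96/-4 = 24
x_3 = (32 + 2*24) / -4 = 80/-4 = -20
x_2 = (24 + 2*(-20)) / -4 = -16/-4 = 4
x_1 = (-20 + 2*4) / -4 = -12/-4 = 3

3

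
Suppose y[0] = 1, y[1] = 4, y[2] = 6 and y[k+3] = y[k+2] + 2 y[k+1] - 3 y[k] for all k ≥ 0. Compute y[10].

-121

y[3] = 6 + 2(4) - 3(1) = 11
y[4] = 11 + 2(6) - 3(4) = 11
y[5] = 11 + 2(11) - 3(6) = 15
y[6] = 15 + 2(11) - 3(11) = 4
y[7] = 4 + 2(15) - 3(11) = 1
y[8] = 1 + 2(4) - 3(15) = -36
y[9] = (-36) + 2(1) - 3(4) = -46
y[10] = (-46) + 2(-36) - 3(1) = -121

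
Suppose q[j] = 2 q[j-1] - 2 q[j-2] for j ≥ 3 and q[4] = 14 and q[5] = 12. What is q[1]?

-3

Rearranging, q[j-2] = (q[j] - 2 q[j-1]) / -2.
q[3] = (12 - 2*14) / -2 = -16/-2 = 8
q[2] = (14 - 2*8) / -2 = -2/-2 = 1
q[1] = (8 - 2*1) / -2 = 6/-2 = -3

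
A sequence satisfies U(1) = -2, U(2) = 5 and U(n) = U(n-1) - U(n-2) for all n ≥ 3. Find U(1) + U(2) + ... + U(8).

U(3) = 5 - (-2) = 7
U(4) = 7 - 5 = 2
U(5) = 2 - 7 = -5
U(6) = (-5) - 2 = -7
U(7) = (-7) - (-5) = -2
U(8) = (-2) - (-7) = 5
Sum = (-2) + 5 + 7 + 2 + (-5) + (-7) + (-2) + 5 = 3

3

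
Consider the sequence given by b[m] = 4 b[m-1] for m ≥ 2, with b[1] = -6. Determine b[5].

-1536

b[2] = 4*(-6) = -24
b[3] = 4*(-24) = -96
b[4] = 4*(-96) = -384
b[5] = 4*(-384) = -1536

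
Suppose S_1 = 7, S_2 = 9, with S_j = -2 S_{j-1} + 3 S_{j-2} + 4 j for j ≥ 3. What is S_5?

S_3 = -2·9 + 3·7 + 12 = 15
S_4 = -2·15 + 3·9 + 16 = 13
S_5 = -2·13 + 3·15 + 20 = 39

39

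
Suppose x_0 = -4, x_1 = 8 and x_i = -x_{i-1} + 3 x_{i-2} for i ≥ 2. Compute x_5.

236

x_2 = -8 + 3(-4) = -20
x_3 = -(-20) + 3(8) = 44
x_4 = -44 + 3(-20) = -104
x_5 = -(-104) + 3(44) = 236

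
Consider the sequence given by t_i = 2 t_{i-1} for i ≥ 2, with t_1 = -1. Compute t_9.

t_2 = 2·(-1) = -2
t_3 = 2·(-2) = -4
t_4 = 2·(-4) = -8
t_5 = 2·(-8) = -16
t_6 = 2·(-16) = -32
t_7 = 2·(-32) = -64
t_8 = 2·(-64) = -128
t_9 = 2·(-128) = -256

-256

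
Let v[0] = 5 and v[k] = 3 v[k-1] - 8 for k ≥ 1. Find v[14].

4782973

The fixed point is -8/(1 - 3) = 4, so v[k] - 4 = 3(v[k-1] - 4).
Hence v[k] = 1·3^k + 4.
v[14] = 1·3^{14} + 4 = 1·4782969 + 4 = 4782973.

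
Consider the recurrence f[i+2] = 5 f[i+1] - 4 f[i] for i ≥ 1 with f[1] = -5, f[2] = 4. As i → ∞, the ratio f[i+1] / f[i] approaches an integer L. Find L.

The characteristic equation is r^2 - 5r + 4 = 0, which factors as (r - 4)(r - 1) = 0.
So the roots are 4 and 1. Since |4| > |1| and the coefficient of 4^i is non-zero, the ratio tends to 4.

4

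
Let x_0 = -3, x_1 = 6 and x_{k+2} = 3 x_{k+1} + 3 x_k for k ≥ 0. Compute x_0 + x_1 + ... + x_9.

x_2 = 3·6 + 3·(-3) = 9
x_3 = 3·9 + 3·6 = 45
x_4 = 3·45 + 3·9 = 162
x_5 = 3·162 + 3·45 = 621
x_6 = 3·621 + 3·162 = 2349
x_7 = 3·2349 + 3·621 = 8910
x_8 = 3·8910 + 3·2349 = 33777
x_9 = 3·33777 + 3·8910 = 128061
Sum = (-3) + 6 + 9 + 45 + 162 + 621 + 2349 + 8910 + 33777 + 128061 = 173937

173937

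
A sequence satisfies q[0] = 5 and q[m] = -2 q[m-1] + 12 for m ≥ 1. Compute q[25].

-33554428

The fixed point is 12/(1 + 2) = 4, so q[m] - 4 = -2(q[m-1] - 4).
Hence q[m] = 1·(-2)^m + 4.
q[25] = 1·(-2)^{25} + 4 = 1·-33554432 + 4 = -33554428.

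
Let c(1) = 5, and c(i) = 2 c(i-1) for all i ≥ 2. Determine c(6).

c(2) = 2(5) = 10
c(3) = 2(10) = 20
c(4) = 2(20) = 40
c(5) = 2(40) = 80
c(6) = 2(80) = 160

160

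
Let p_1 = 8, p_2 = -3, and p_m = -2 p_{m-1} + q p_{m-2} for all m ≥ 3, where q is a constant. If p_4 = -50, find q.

2

p_3 = 6 + 8q
p_4 = -12 - 19q
So -12 - 19q = -50, giving q = 2.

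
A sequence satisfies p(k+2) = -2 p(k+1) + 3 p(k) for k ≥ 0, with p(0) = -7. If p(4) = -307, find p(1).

8

Let p(1) = v.
p(2) = -21 - 2v
p(3) = 42 + 7v
p(4) = -147 - 20v
So -147 - 20v = -307, giving v = 8.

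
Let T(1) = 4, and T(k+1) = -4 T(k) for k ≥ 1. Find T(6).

-4096

T(2) = -4(4) = -16
T(3) = -4(-16) = 64
T(4) = -4(64) = -256
T(5) = -4(-256) = 1024
T(6) = -4(1024) = -4096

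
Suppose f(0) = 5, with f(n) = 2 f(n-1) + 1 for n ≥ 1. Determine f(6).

383

f(1) = 2(5) + 1 = 11
f(2) = 2(11) + 1 = 23
f(3) = 2(23) + 1 = 47
f(4) = 2(47) + 1 = 95
f(5) = 2(95) + 1 = 191
f(6) = 2(191) + 1 = 383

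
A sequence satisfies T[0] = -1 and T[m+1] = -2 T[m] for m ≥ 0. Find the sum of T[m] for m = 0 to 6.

T[1] = -2(-1) = 2
T[2] = -2(2) = -4
T[3] = -2(-4) = 8
T[4] = -2(8) = -16
T[5] = -2(-16) = 32
T[6] = -2(32) = -64
Sum = (-1) + 2 + (-4) + 8 + (-16) + 32 + (-64) = -43

-43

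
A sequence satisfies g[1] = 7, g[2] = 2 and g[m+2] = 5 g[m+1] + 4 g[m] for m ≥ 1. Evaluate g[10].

6872102

g[3] = 5(2) + 4(7) = 38
g[4] = 5(38) + 4(2) = 198
g[5] = 5(198) + 4(38) = 1142
g[6] = 5(1142) + 4(198) = 6502
g[7] = 5(6502) + 4(1142) = 37078
g[8] = 5(37078) + 4(6502) = 211398
g[9] = 5(211398) + 4(37078) = 1205302
g[10] = 5(1205302) + 4(211398) = 6872102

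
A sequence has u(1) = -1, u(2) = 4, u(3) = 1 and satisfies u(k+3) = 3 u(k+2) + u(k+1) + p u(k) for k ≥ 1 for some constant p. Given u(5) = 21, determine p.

u(4) = 7 - p
u(5) = 22 + p
So 22 + p = 21, giving p = -1.

-1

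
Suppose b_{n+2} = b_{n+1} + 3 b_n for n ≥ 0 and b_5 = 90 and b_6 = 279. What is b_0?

Rearranging, b_{n-2} = (b_n - b_{n-1}) / 3.
b_4 = (279 - 90) / 3 = 189/3 = 63
b_3 = (90 - 63) / 3 = 27/3 = 9
b_2 = (63 - 9) / 3 = 54/3 = 18
b_1 = (9 - 18) / 3 = -9/3 = -3
b_0 = (18 - (-3)) / 3 = 21/3 = 7

7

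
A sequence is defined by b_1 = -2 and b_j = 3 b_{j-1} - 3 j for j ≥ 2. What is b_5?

b_2 = 3(-2) - 6 = -12
b_3 = 3(-12) - 9 = -45
b_4 = 3(-45) - 12 = -147
b_5 = 3(-147) - 15 = -456

-456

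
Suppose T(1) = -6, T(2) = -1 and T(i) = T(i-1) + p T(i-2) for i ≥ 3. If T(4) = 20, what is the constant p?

-3

T(3) = -1 - 6p
T(4) = -1 - 7p
So -1 - 7p = 20, giving p = -3.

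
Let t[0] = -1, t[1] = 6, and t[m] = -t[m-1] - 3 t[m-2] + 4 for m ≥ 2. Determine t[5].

t[2] = -6 - 3*(-1) + 4 = 1
t[3] = -1 - 3*6 + 4 = -15
t[4] = -(-15) - 3*1 + 4 = 16
t[5] = -16 - 3*(-15) + 4 = 33

33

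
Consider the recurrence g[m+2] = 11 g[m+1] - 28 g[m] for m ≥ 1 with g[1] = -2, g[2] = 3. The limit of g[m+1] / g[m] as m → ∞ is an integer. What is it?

7

The characteristic equation is r^2 - 11r + 28 = 0, which factors as (r - 7)(r - 4) = 0.
So the roots are 7 and 4. Since |7| > |4| and the coefficient of 7^m is non-zero, the ratio tends to 7.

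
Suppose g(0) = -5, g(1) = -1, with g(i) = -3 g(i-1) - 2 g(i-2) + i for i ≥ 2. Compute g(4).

94

g(2) = -3(-1) - 2(-5) + 2 = 15
g(3) = -3(15) - 2(-1) + 3 = -40
g(4) = -3(-40) - 2(15) + 4 = 94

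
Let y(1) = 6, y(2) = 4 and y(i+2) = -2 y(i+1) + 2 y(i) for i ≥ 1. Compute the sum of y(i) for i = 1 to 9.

y(3) = -2·4 + 2·6 = 4
y(4) = -2·4 + 2·4 = 0
y(5) = -2·0 + 2·4 = 8
y(6) = -2·8 + 2·0 = -16
y(7) = -2·(-16) + 2·8 = 48
y(8) = -2·48 + 2·(-16) = -128
y(9) = -2·(-128) + 2·48 = 352
Sum = 6 + 4 + 4 + 0 + 8 + (-16) + 48 + (-128) + 352 = 278

278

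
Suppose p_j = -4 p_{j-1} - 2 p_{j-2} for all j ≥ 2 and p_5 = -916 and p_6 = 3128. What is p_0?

-1

Rearranging, p_{j-2} = (p_j + 4 p_{j-1}) / -2.
p_4 = (3128 + 4*(-916)) / -2 = -536/-2 = 268
p_3 = (-916 + 4*268) / -2 = 156/-2 = -78
p_2 = (268 + 4*(-78)) / -2 = -44/-2 = 22
p_1 = (-78 + 4*22) / -2 = 10/-2 = -5
p_0 = (22 + 4*(-5)) / -2 = 2/-2 = -1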